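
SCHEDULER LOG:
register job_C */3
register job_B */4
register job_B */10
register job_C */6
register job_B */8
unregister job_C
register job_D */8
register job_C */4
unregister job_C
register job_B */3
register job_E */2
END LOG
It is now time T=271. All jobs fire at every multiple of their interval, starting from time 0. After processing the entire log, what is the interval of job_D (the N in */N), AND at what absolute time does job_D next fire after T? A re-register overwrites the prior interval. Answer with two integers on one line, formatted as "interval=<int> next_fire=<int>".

Answer: interval=8 next_fire=272

Derivation:
Op 1: register job_C */3 -> active={job_C:*/3}
Op 2: register job_B */4 -> active={job_B:*/4, job_C:*/3}
Op 3: register job_B */10 -> active={job_B:*/10, job_C:*/3}
Op 4: register job_C */6 -> active={job_B:*/10, job_C:*/6}
Op 5: register job_B */8 -> active={job_B:*/8, job_C:*/6}
Op 6: unregister job_C -> active={job_B:*/8}
Op 7: register job_D */8 -> active={job_B:*/8, job_D:*/8}
Op 8: register job_C */4 -> active={job_B:*/8, job_C:*/4, job_D:*/8}
Op 9: unregister job_C -> active={job_B:*/8, job_D:*/8}
Op 10: register job_B */3 -> active={job_B:*/3, job_D:*/8}
Op 11: register job_E */2 -> active={job_B:*/3, job_D:*/8, job_E:*/2}
Final interval of job_D = 8
Next fire of job_D after T=271: (271//8+1)*8 = 272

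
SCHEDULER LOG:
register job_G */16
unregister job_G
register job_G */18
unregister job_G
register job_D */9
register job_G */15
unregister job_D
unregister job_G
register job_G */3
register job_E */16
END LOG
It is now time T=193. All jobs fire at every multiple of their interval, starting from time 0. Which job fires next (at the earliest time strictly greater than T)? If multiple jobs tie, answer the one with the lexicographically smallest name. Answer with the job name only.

Answer: job_G

Derivation:
Op 1: register job_G */16 -> active={job_G:*/16}
Op 2: unregister job_G -> active={}
Op 3: register job_G */18 -> active={job_G:*/18}
Op 4: unregister job_G -> active={}
Op 5: register job_D */9 -> active={job_D:*/9}
Op 6: register job_G */15 -> active={job_D:*/9, job_G:*/15}
Op 7: unregister job_D -> active={job_G:*/15}
Op 8: unregister job_G -> active={}
Op 9: register job_G */3 -> active={job_G:*/3}
Op 10: register job_E */16 -> active={job_E:*/16, job_G:*/3}
  job_E: interval 16, next fire after T=193 is 208
  job_G: interval 3, next fire after T=193 is 195
Earliest = 195, winner (lex tiebreak) = job_G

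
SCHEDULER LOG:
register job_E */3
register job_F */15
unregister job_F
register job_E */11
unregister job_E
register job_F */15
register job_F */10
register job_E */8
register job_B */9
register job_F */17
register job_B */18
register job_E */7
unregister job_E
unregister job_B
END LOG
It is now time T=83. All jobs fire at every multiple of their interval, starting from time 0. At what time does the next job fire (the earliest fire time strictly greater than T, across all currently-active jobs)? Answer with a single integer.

Answer: 85

Derivation:
Op 1: register job_E */3 -> active={job_E:*/3}
Op 2: register job_F */15 -> active={job_E:*/3, job_F:*/15}
Op 3: unregister job_F -> active={job_E:*/3}
Op 4: register job_E */11 -> active={job_E:*/11}
Op 5: unregister job_E -> active={}
Op 6: register job_F */15 -> active={job_F:*/15}
Op 7: register job_F */10 -> active={job_F:*/10}
Op 8: register job_E */8 -> active={job_E:*/8, job_F:*/10}
Op 9: register job_B */9 -> active={job_B:*/9, job_E:*/8, job_F:*/10}
Op 10: register job_F */17 -> active={job_B:*/9, job_E:*/8, job_F:*/17}
Op 11: register job_B */18 -> active={job_B:*/18, job_E:*/8, job_F:*/17}
Op 12: register job_E */7 -> active={job_B:*/18, job_E:*/7, job_F:*/17}
Op 13: unregister job_E -> active={job_B:*/18, job_F:*/17}
Op 14: unregister job_B -> active={job_F:*/17}
  job_F: interval 17, next fire after T=83 is 85
Earliest fire time = 85 (job job_F)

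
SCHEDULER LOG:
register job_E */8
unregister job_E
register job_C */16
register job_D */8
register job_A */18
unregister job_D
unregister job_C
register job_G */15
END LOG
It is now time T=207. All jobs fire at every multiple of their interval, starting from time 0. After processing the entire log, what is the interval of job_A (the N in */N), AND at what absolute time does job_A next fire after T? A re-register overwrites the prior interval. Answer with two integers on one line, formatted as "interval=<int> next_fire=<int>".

Answer: interval=18 next_fire=216

Derivation:
Op 1: register job_E */8 -> active={job_E:*/8}
Op 2: unregister job_E -> active={}
Op 3: register job_C */16 -> active={job_C:*/16}
Op 4: register job_D */8 -> active={job_C:*/16, job_D:*/8}
Op 5: register job_A */18 -> active={job_A:*/18, job_C:*/16, job_D:*/8}
Op 6: unregister job_D -> active={job_A:*/18, job_C:*/16}
Op 7: unregister job_C -> active={job_A:*/18}
Op 8: register job_G */15 -> active={job_A:*/18, job_G:*/15}
Final interval of job_A = 18
Next fire of job_A after T=207: (207//18+1)*18 = 216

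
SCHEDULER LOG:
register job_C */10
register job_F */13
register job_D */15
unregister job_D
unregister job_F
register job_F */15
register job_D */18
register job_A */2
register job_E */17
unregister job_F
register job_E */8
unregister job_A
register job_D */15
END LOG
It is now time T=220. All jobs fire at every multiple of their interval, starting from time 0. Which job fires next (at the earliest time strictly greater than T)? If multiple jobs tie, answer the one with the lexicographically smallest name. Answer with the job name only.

Answer: job_E

Derivation:
Op 1: register job_C */10 -> active={job_C:*/10}
Op 2: register job_F */13 -> active={job_C:*/10, job_F:*/13}
Op 3: register job_D */15 -> active={job_C:*/10, job_D:*/15, job_F:*/13}
Op 4: unregister job_D -> active={job_C:*/10, job_F:*/13}
Op 5: unregister job_F -> active={job_C:*/10}
Op 6: register job_F */15 -> active={job_C:*/10, job_F:*/15}
Op 7: register job_D */18 -> active={job_C:*/10, job_D:*/18, job_F:*/15}
Op 8: register job_A */2 -> active={job_A:*/2, job_C:*/10, job_D:*/18, job_F:*/15}
Op 9: register job_E */17 -> active={job_A:*/2, job_C:*/10, job_D:*/18, job_E:*/17, job_F:*/15}
Op 10: unregister job_F -> active={job_A:*/2, job_C:*/10, job_D:*/18, job_E:*/17}
Op 11: register job_E */8 -> active={job_A:*/2, job_C:*/10, job_D:*/18, job_E:*/8}
Op 12: unregister job_A -> active={job_C:*/10, job_D:*/18, job_E:*/8}
Op 13: register job_D */15 -> active={job_C:*/10, job_D:*/15, job_E:*/8}
  job_C: interval 10, next fire after T=220 is 230
  job_D: interval 15, next fire after T=220 is 225
  job_E: interval 8, next fire after T=220 is 224
Earliest = 224, winner (lex tiebreak) = job_E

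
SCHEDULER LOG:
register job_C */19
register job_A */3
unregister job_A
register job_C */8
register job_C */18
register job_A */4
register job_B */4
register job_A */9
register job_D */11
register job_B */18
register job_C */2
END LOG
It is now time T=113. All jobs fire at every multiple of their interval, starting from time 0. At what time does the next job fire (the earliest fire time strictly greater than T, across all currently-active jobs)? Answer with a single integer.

Answer: 114

Derivation:
Op 1: register job_C */19 -> active={job_C:*/19}
Op 2: register job_A */3 -> active={job_A:*/3, job_C:*/19}
Op 3: unregister job_A -> active={job_C:*/19}
Op 4: register job_C */8 -> active={job_C:*/8}
Op 5: register job_C */18 -> active={job_C:*/18}
Op 6: register job_A */4 -> active={job_A:*/4, job_C:*/18}
Op 7: register job_B */4 -> active={job_A:*/4, job_B:*/4, job_C:*/18}
Op 8: register job_A */9 -> active={job_A:*/9, job_B:*/4, job_C:*/18}
Op 9: register job_D */11 -> active={job_A:*/9, job_B:*/4, job_C:*/18, job_D:*/11}
Op 10: register job_B */18 -> active={job_A:*/9, job_B:*/18, job_C:*/18, job_D:*/11}
Op 11: register job_C */2 -> active={job_A:*/9, job_B:*/18, job_C:*/2, job_D:*/11}
  job_A: interval 9, next fire after T=113 is 117
  job_B: interval 18, next fire after T=113 is 126
  job_C: interval 2, next fire after T=113 is 114
  job_D: interval 11, next fire after T=113 is 121
Earliest fire time = 114 (job job_C)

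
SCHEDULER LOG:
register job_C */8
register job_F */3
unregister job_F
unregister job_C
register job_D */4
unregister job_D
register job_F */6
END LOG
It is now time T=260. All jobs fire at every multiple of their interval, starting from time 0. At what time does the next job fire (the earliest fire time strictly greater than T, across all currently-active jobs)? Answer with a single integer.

Op 1: register job_C */8 -> active={job_C:*/8}
Op 2: register job_F */3 -> active={job_C:*/8, job_F:*/3}
Op 3: unregister job_F -> active={job_C:*/8}
Op 4: unregister job_C -> active={}
Op 5: register job_D */4 -> active={job_D:*/4}
Op 6: unregister job_D -> active={}
Op 7: register job_F */6 -> active={job_F:*/6}
  job_F: interval 6, next fire after T=260 is 264
Earliest fire time = 264 (job job_F)

Answer: 264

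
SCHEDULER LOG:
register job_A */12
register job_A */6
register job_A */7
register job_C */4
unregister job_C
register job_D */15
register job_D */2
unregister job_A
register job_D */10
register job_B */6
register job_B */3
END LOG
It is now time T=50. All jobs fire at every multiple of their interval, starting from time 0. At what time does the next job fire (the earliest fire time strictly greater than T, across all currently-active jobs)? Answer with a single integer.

Op 1: register job_A */12 -> active={job_A:*/12}
Op 2: register job_A */6 -> active={job_A:*/6}
Op 3: register job_A */7 -> active={job_A:*/7}
Op 4: register job_C */4 -> active={job_A:*/7, job_C:*/4}
Op 5: unregister job_C -> active={job_A:*/7}
Op 6: register job_D */15 -> active={job_A:*/7, job_D:*/15}
Op 7: register job_D */2 -> active={job_A:*/7, job_D:*/2}
Op 8: unregister job_A -> active={job_D:*/2}
Op 9: register job_D */10 -> active={job_D:*/10}
Op 10: register job_B */6 -> active={job_B:*/6, job_D:*/10}
Op 11: register job_B */3 -> active={job_B:*/3, job_D:*/10}
  job_B: interval 3, next fire after T=50 is 51
  job_D: interval 10, next fire after T=50 is 60
Earliest fire time = 51 (job job_B)

Answer: 51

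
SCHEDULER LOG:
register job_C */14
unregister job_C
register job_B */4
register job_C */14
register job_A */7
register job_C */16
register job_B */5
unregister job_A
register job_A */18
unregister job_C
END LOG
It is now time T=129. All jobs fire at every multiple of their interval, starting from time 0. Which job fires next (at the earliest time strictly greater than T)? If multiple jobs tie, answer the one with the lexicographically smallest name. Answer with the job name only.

Op 1: register job_C */14 -> active={job_C:*/14}
Op 2: unregister job_C -> active={}
Op 3: register job_B */4 -> active={job_B:*/4}
Op 4: register job_C */14 -> active={job_B:*/4, job_C:*/14}
Op 5: register job_A */7 -> active={job_A:*/7, job_B:*/4, job_C:*/14}
Op 6: register job_C */16 -> active={job_A:*/7, job_B:*/4, job_C:*/16}
Op 7: register job_B */5 -> active={job_A:*/7, job_B:*/5, job_C:*/16}
Op 8: unregister job_A -> active={job_B:*/5, job_C:*/16}
Op 9: register job_A */18 -> active={job_A:*/18, job_B:*/5, job_C:*/16}
Op 10: unregister job_C -> active={job_A:*/18, job_B:*/5}
  job_A: interval 18, next fire after T=129 is 144
  job_B: interval 5, next fire after T=129 is 130
Earliest = 130, winner (lex tiebreak) = job_B

Answer: job_B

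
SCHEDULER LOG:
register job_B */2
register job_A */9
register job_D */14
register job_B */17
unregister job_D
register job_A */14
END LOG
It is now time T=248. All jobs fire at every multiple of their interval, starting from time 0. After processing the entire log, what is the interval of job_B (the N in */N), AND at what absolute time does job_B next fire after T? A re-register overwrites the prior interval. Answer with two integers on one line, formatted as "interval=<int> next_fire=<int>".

Op 1: register job_B */2 -> active={job_B:*/2}
Op 2: register job_A */9 -> active={job_A:*/9, job_B:*/2}
Op 3: register job_D */14 -> active={job_A:*/9, job_B:*/2, job_D:*/14}
Op 4: register job_B */17 -> active={job_A:*/9, job_B:*/17, job_D:*/14}
Op 5: unregister job_D -> active={job_A:*/9, job_B:*/17}
Op 6: register job_A */14 -> active={job_A:*/14, job_B:*/17}
Final interval of job_B = 17
Next fire of job_B after T=248: (248//17+1)*17 = 255

Answer: interval=17 next_fire=255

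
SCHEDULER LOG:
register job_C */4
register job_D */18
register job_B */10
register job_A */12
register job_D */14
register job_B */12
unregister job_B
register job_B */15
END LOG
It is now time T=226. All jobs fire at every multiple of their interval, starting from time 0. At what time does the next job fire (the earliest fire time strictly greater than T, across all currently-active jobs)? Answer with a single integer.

Answer: 228

Derivation:
Op 1: register job_C */4 -> active={job_C:*/4}
Op 2: register job_D */18 -> active={job_C:*/4, job_D:*/18}
Op 3: register job_B */10 -> active={job_B:*/10, job_C:*/4, job_D:*/18}
Op 4: register job_A */12 -> active={job_A:*/12, job_B:*/10, job_C:*/4, job_D:*/18}
Op 5: register job_D */14 -> active={job_A:*/12, job_B:*/10, job_C:*/4, job_D:*/14}
Op 6: register job_B */12 -> active={job_A:*/12, job_B:*/12, job_C:*/4, job_D:*/14}
Op 7: unregister job_B -> active={job_A:*/12, job_C:*/4, job_D:*/14}
Op 8: register job_B */15 -> active={job_A:*/12, job_B:*/15, job_C:*/4, job_D:*/14}
  job_A: interval 12, next fire after T=226 is 228
  job_B: interval 15, next fire after T=226 is 240
  job_C: interval 4, next fire after T=226 is 228
  job_D: interval 14, next fire after T=226 is 238
Earliest fire time = 228 (job job_A)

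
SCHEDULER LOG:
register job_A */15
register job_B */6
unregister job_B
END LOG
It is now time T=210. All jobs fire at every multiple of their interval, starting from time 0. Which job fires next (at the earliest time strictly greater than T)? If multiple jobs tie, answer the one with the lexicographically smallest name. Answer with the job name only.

Answer: job_A

Derivation:
Op 1: register job_A */15 -> active={job_A:*/15}
Op 2: register job_B */6 -> active={job_A:*/15, job_B:*/6}
Op 3: unregister job_B -> active={job_A:*/15}
  job_A: interval 15, next fire after T=210 is 225
Earliest = 225, winner (lex tiebreak) = job_A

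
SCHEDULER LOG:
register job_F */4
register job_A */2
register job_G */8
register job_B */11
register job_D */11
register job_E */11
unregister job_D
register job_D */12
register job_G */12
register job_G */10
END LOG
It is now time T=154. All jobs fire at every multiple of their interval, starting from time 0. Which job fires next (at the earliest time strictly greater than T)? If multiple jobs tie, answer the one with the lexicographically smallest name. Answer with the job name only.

Op 1: register job_F */4 -> active={job_F:*/4}
Op 2: register job_A */2 -> active={job_A:*/2, job_F:*/4}
Op 3: register job_G */8 -> active={job_A:*/2, job_F:*/4, job_G:*/8}
Op 4: register job_B */11 -> active={job_A:*/2, job_B:*/11, job_F:*/4, job_G:*/8}
Op 5: register job_D */11 -> active={job_A:*/2, job_B:*/11, job_D:*/11, job_F:*/4, job_G:*/8}
Op 6: register job_E */11 -> active={job_A:*/2, job_B:*/11, job_D:*/11, job_E:*/11, job_F:*/4, job_G:*/8}
Op 7: unregister job_D -> active={job_A:*/2, job_B:*/11, job_E:*/11, job_F:*/4, job_G:*/8}
Op 8: register job_D */12 -> active={job_A:*/2, job_B:*/11, job_D:*/12, job_E:*/11, job_F:*/4, job_G:*/8}
Op 9: register job_G */12 -> active={job_A:*/2, job_B:*/11, job_D:*/12, job_E:*/11, job_F:*/4, job_G:*/12}
Op 10: register job_G */10 -> active={job_A:*/2, job_B:*/11, job_D:*/12, job_E:*/11, job_F:*/4, job_G:*/10}
  job_A: interval 2, next fire after T=154 is 156
  job_B: interval 11, next fire after T=154 is 165
  job_D: interval 12, next fire after T=154 is 156
  job_E: interval 11, next fire after T=154 is 165
  job_F: interval 4, next fire after T=154 is 156
  job_G: interval 10, next fire after T=154 is 160
Earliest = 156, winner (lex tiebreak) = job_A

Answer: job_A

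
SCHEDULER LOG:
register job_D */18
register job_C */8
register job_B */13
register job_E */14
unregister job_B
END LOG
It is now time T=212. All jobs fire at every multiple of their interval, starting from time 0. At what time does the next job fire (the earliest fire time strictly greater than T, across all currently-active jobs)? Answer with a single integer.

Op 1: register job_D */18 -> active={job_D:*/18}
Op 2: register job_C */8 -> active={job_C:*/8, job_D:*/18}
Op 3: register job_B */13 -> active={job_B:*/13, job_C:*/8, job_D:*/18}
Op 4: register job_E */14 -> active={job_B:*/13, job_C:*/8, job_D:*/18, job_E:*/14}
Op 5: unregister job_B -> active={job_C:*/8, job_D:*/18, job_E:*/14}
  job_C: interval 8, next fire after T=212 is 216
  job_D: interval 18, next fire after T=212 is 216
  job_E: interval 14, next fire after T=212 is 224
Earliest fire time = 216 (job job_C)

Answer: 216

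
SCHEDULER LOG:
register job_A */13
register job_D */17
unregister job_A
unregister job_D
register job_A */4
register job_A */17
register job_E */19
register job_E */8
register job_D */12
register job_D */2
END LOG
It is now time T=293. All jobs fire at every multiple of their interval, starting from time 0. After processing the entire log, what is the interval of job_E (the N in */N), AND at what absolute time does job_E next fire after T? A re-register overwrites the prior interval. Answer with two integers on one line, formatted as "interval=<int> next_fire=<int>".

Op 1: register job_A */13 -> active={job_A:*/13}
Op 2: register job_D */17 -> active={job_A:*/13, job_D:*/17}
Op 3: unregister job_A -> active={job_D:*/17}
Op 4: unregister job_D -> active={}
Op 5: register job_A */4 -> active={job_A:*/4}
Op 6: register job_A */17 -> active={job_A:*/17}
Op 7: register job_E */19 -> active={job_A:*/17, job_E:*/19}
Op 8: register job_E */8 -> active={job_A:*/17, job_E:*/8}
Op 9: register job_D */12 -> active={job_A:*/17, job_D:*/12, job_E:*/8}
Op 10: register job_D */2 -> active={job_A:*/17, job_D:*/2, job_E:*/8}
Final interval of job_E = 8
Next fire of job_E after T=293: (293//8+1)*8 = 296

Answer: interval=8 next_fire=296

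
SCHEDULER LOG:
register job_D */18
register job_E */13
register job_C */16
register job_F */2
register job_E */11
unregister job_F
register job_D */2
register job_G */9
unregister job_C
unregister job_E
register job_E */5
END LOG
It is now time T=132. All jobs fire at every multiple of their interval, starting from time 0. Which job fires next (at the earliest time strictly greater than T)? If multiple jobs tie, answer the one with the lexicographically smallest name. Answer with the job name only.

Answer: job_D

Derivation:
Op 1: register job_D */18 -> active={job_D:*/18}
Op 2: register job_E */13 -> active={job_D:*/18, job_E:*/13}
Op 3: register job_C */16 -> active={job_C:*/16, job_D:*/18, job_E:*/13}
Op 4: register job_F */2 -> active={job_C:*/16, job_D:*/18, job_E:*/13, job_F:*/2}
Op 5: register job_E */11 -> active={job_C:*/16, job_D:*/18, job_E:*/11, job_F:*/2}
Op 6: unregister job_F -> active={job_C:*/16, job_D:*/18, job_E:*/11}
Op 7: register job_D */2 -> active={job_C:*/16, job_D:*/2, job_E:*/11}
Op 8: register job_G */9 -> active={job_C:*/16, job_D:*/2, job_E:*/11, job_G:*/9}
Op 9: unregister job_C -> active={job_D:*/2, job_E:*/11, job_G:*/9}
Op 10: unregister job_E -> active={job_D:*/2, job_G:*/9}
Op 11: register job_E */5 -> active={job_D:*/2, job_E:*/5, job_G:*/9}
  job_D: interval 2, next fire after T=132 is 134
  job_E: interval 5, next fire after T=132 is 135
  job_G: interval 9, next fire after T=132 is 135
Earliest = 134, winner (lex tiebreak) = job_D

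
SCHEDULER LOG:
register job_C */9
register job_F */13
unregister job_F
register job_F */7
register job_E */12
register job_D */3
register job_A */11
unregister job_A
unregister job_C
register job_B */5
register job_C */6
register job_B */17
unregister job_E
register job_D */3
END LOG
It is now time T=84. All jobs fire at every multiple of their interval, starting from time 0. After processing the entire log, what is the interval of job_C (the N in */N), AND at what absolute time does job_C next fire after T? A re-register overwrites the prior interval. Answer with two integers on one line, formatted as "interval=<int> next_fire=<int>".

Answer: interval=6 next_fire=90

Derivation:
Op 1: register job_C */9 -> active={job_C:*/9}
Op 2: register job_F */13 -> active={job_C:*/9, job_F:*/13}
Op 3: unregister job_F -> active={job_C:*/9}
Op 4: register job_F */7 -> active={job_C:*/9, job_F:*/7}
Op 5: register job_E */12 -> active={job_C:*/9, job_E:*/12, job_F:*/7}
Op 6: register job_D */3 -> active={job_C:*/9, job_D:*/3, job_E:*/12, job_F:*/7}
Op 7: register job_A */11 -> active={job_A:*/11, job_C:*/9, job_D:*/3, job_E:*/12, job_F:*/7}
Op 8: unregister job_A -> active={job_C:*/9, job_D:*/3, job_E:*/12, job_F:*/7}
Op 9: unregister job_C -> active={job_D:*/3, job_E:*/12, job_F:*/7}
Op 10: register job_B */5 -> active={job_B:*/5, job_D:*/3, job_E:*/12, job_F:*/7}
Op 11: register job_C */6 -> active={job_B:*/5, job_C:*/6, job_D:*/3, job_E:*/12, job_F:*/7}
Op 12: register job_B */17 -> active={job_B:*/17, job_C:*/6, job_D:*/3, job_E:*/12, job_F:*/7}
Op 13: unregister job_E -> active={job_B:*/17, job_C:*/6, job_D:*/3, job_F:*/7}
Op 14: register job_D */3 -> active={job_B:*/17, job_C:*/6, job_D:*/3, job_F:*/7}
Final interval of job_C = 6
Next fire of job_C after T=84: (84//6+1)*6 = 90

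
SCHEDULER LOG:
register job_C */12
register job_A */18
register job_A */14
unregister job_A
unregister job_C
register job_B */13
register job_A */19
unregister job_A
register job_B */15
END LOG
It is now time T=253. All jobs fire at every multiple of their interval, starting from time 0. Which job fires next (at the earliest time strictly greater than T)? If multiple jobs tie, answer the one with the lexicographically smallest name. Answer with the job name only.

Answer: job_B

Derivation:
Op 1: register job_C */12 -> active={job_C:*/12}
Op 2: register job_A */18 -> active={job_A:*/18, job_C:*/12}
Op 3: register job_A */14 -> active={job_A:*/14, job_C:*/12}
Op 4: unregister job_A -> active={job_C:*/12}
Op 5: unregister job_C -> active={}
Op 6: register job_B */13 -> active={job_B:*/13}
Op 7: register job_A */19 -> active={job_A:*/19, job_B:*/13}
Op 8: unregister job_A -> active={job_B:*/13}
Op 9: register job_B */15 -> active={job_B:*/15}
  job_B: interval 15, next fire after T=253 is 255
Earliest = 255, winner (lex tiebreak) = job_B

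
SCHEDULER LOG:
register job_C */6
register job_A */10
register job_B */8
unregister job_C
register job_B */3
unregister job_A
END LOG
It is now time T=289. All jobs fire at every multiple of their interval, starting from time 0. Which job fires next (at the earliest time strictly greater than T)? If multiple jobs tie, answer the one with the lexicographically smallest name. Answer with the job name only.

Op 1: register job_C */6 -> active={job_C:*/6}
Op 2: register job_A */10 -> active={job_A:*/10, job_C:*/6}
Op 3: register job_B */8 -> active={job_A:*/10, job_B:*/8, job_C:*/6}
Op 4: unregister job_C -> active={job_A:*/10, job_B:*/8}
Op 5: register job_B */3 -> active={job_A:*/10, job_B:*/3}
Op 6: unregister job_A -> active={job_B:*/3}
  job_B: interval 3, next fire after T=289 is 291
Earliest = 291, winner (lex tiebreak) = job_B

Answer: job_B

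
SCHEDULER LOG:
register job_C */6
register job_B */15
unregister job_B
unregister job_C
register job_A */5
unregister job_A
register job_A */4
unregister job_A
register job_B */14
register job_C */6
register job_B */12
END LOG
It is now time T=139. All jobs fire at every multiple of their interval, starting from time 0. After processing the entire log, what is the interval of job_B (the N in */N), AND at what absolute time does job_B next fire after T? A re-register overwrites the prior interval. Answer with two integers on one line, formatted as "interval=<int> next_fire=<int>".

Op 1: register job_C */6 -> active={job_C:*/6}
Op 2: register job_B */15 -> active={job_B:*/15, job_C:*/6}
Op 3: unregister job_B -> active={job_C:*/6}
Op 4: unregister job_C -> active={}
Op 5: register job_A */5 -> active={job_A:*/5}
Op 6: unregister job_A -> active={}
Op 7: register job_A */4 -> active={job_A:*/4}
Op 8: unregister job_A -> active={}
Op 9: register job_B */14 -> active={job_B:*/14}
Op 10: register job_C */6 -> active={job_B:*/14, job_C:*/6}
Op 11: register job_B */12 -> active={job_B:*/12, job_C:*/6}
Final interval of job_B = 12
Next fire of job_B after T=139: (139//12+1)*12 = 144

Answer: interval=12 next_fire=144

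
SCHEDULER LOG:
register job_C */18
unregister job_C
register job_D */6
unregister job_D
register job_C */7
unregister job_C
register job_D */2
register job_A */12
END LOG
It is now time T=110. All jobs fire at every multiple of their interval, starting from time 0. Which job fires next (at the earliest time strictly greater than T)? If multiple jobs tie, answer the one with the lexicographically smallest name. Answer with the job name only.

Answer: job_D

Derivation:
Op 1: register job_C */18 -> active={job_C:*/18}
Op 2: unregister job_C -> active={}
Op 3: register job_D */6 -> active={job_D:*/6}
Op 4: unregister job_D -> active={}
Op 5: register job_C */7 -> active={job_C:*/7}
Op 6: unregister job_C -> active={}
Op 7: register job_D */2 -> active={job_D:*/2}
Op 8: register job_A */12 -> active={job_A:*/12, job_D:*/2}
  job_A: interval 12, next fire after T=110 is 120
  job_D: interval 2, next fire after T=110 is 112
Earliest = 112, winner (lex tiebreak) = job_D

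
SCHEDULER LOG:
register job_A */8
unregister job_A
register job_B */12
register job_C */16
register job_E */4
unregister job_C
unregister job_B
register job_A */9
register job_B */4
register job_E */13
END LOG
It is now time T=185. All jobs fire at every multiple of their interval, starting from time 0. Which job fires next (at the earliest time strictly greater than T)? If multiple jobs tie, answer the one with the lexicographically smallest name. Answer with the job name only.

Op 1: register job_A */8 -> active={job_A:*/8}
Op 2: unregister job_A -> active={}
Op 3: register job_B */12 -> active={job_B:*/12}
Op 4: register job_C */16 -> active={job_B:*/12, job_C:*/16}
Op 5: register job_E */4 -> active={job_B:*/12, job_C:*/16, job_E:*/4}
Op 6: unregister job_C -> active={job_B:*/12, job_E:*/4}
Op 7: unregister job_B -> active={job_E:*/4}
Op 8: register job_A */9 -> active={job_A:*/9, job_E:*/4}
Op 9: register job_B */4 -> active={job_A:*/9, job_B:*/4, job_E:*/4}
Op 10: register job_E */13 -> active={job_A:*/9, job_B:*/4, job_E:*/13}
  job_A: interval 9, next fire after T=185 is 189
  job_B: interval 4, next fire after T=185 is 188
  job_E: interval 13, next fire after T=185 is 195
Earliest = 188, winner (lex tiebreak) = job_B

Answer: job_B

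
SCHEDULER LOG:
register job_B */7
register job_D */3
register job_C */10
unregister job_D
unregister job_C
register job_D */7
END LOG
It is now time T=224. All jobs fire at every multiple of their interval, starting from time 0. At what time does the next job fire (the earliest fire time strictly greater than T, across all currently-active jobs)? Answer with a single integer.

Answer: 231

Derivation:
Op 1: register job_B */7 -> active={job_B:*/7}
Op 2: register job_D */3 -> active={job_B:*/7, job_D:*/3}
Op 3: register job_C */10 -> active={job_B:*/7, job_C:*/10, job_D:*/3}
Op 4: unregister job_D -> active={job_B:*/7, job_C:*/10}
Op 5: unregister job_C -> active={job_B:*/7}
Op 6: register job_D */7 -> active={job_B:*/7, job_D:*/7}
  job_B: interval 7, next fire after T=224 is 231
  job_D: interval 7, next fire after T=224 is 231
Earliest fire time = 231 (job job_B)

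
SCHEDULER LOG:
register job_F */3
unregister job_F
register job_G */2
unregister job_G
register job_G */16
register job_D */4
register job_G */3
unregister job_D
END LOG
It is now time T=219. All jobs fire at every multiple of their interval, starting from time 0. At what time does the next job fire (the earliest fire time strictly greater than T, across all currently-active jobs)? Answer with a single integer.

Answer: 222

Derivation:
Op 1: register job_F */3 -> active={job_F:*/3}
Op 2: unregister job_F -> active={}
Op 3: register job_G */2 -> active={job_G:*/2}
Op 4: unregister job_G -> active={}
Op 5: register job_G */16 -> active={job_G:*/16}
Op 6: register job_D */4 -> active={job_D:*/4, job_G:*/16}
Op 7: register job_G */3 -> active={job_D:*/4, job_G:*/3}
Op 8: unregister job_D -> active={job_G:*/3}
  job_G: interval 3, next fire after T=219 is 222
Earliest fire time = 222 (job job_G)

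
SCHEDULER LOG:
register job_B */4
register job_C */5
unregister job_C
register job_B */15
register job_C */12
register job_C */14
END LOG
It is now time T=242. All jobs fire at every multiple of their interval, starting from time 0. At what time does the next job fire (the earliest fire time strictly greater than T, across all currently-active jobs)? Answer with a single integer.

Op 1: register job_B */4 -> active={job_B:*/4}
Op 2: register job_C */5 -> active={job_B:*/4, job_C:*/5}
Op 3: unregister job_C -> active={job_B:*/4}
Op 4: register job_B */15 -> active={job_B:*/15}
Op 5: register job_C */12 -> active={job_B:*/15, job_C:*/12}
Op 6: register job_C */14 -> active={job_B:*/15, job_C:*/14}
  job_B: interval 15, next fire after T=242 is 255
  job_C: interval 14, next fire after T=242 is 252
Earliest fire time = 252 (job job_C)

Answer: 252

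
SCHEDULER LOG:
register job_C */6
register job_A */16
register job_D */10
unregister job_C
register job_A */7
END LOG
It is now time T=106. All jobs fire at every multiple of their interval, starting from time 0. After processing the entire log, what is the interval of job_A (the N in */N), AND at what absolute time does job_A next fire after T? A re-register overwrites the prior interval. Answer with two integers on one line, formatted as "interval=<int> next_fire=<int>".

Op 1: register job_C */6 -> active={job_C:*/6}
Op 2: register job_A */16 -> active={job_A:*/16, job_C:*/6}
Op 3: register job_D */10 -> active={job_A:*/16, job_C:*/6, job_D:*/10}
Op 4: unregister job_C -> active={job_A:*/16, job_D:*/10}
Op 5: register job_A */7 -> active={job_A:*/7, job_D:*/10}
Final interval of job_A = 7
Next fire of job_A after T=106: (106//7+1)*7 = 112

Answer: interval=7 next_fire=112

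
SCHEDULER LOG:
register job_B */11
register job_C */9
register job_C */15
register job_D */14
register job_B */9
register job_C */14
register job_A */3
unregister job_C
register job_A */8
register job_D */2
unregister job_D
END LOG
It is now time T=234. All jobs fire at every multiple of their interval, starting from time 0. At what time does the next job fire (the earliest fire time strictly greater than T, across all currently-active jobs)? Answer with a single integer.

Answer: 240

Derivation:
Op 1: register job_B */11 -> active={job_B:*/11}
Op 2: register job_C */9 -> active={job_B:*/11, job_C:*/9}
Op 3: register job_C */15 -> active={job_B:*/11, job_C:*/15}
Op 4: register job_D */14 -> active={job_B:*/11, job_C:*/15, job_D:*/14}
Op 5: register job_B */9 -> active={job_B:*/9, job_C:*/15, job_D:*/14}
Op 6: register job_C */14 -> active={job_B:*/9, job_C:*/14, job_D:*/14}
Op 7: register job_A */3 -> active={job_A:*/3, job_B:*/9, job_C:*/14, job_D:*/14}
Op 8: unregister job_C -> active={job_A:*/3, job_B:*/9, job_D:*/14}
Op 9: register job_A */8 -> active={job_A:*/8, job_B:*/9, job_D:*/14}
Op 10: register job_D */2 -> active={job_A:*/8, job_B:*/9, job_D:*/2}
Op 11: unregister job_D -> active={job_A:*/8, job_B:*/9}
  job_A: interval 8, next fire after T=234 is 240
  job_B: interval 9, next fire after T=234 is 243
Earliest fire time = 240 (job job_A)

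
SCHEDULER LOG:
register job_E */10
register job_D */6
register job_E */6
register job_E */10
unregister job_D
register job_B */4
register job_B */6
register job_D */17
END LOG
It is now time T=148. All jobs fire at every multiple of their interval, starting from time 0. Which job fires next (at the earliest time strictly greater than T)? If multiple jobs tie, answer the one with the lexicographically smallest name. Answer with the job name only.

Op 1: register job_E */10 -> active={job_E:*/10}
Op 2: register job_D */6 -> active={job_D:*/6, job_E:*/10}
Op 3: register job_E */6 -> active={job_D:*/6, job_E:*/6}
Op 4: register job_E */10 -> active={job_D:*/6, job_E:*/10}
Op 5: unregister job_D -> active={job_E:*/10}
Op 6: register job_B */4 -> active={job_B:*/4, job_E:*/10}
Op 7: register job_B */6 -> active={job_B:*/6, job_E:*/10}
Op 8: register job_D */17 -> active={job_B:*/6, job_D:*/17, job_E:*/10}
  job_B: interval 6, next fire after T=148 is 150
  job_D: interval 17, next fire after T=148 is 153
  job_E: interval 10, next fire after T=148 is 150
Earliest = 150, winner (lex tiebreak) = job_B

Answer: job_B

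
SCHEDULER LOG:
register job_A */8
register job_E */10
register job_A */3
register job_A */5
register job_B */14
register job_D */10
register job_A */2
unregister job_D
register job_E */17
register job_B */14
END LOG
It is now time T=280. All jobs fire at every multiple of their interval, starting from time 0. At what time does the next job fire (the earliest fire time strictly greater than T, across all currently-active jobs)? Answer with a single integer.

Op 1: register job_A */8 -> active={job_A:*/8}
Op 2: register job_E */10 -> active={job_A:*/8, job_E:*/10}
Op 3: register job_A */3 -> active={job_A:*/3, job_E:*/10}
Op 4: register job_A */5 -> active={job_A:*/5, job_E:*/10}
Op 5: register job_B */14 -> active={job_A:*/5, job_B:*/14, job_E:*/10}
Op 6: register job_D */10 -> active={job_A:*/5, job_B:*/14, job_D:*/10, job_E:*/10}
Op 7: register job_A */2 -> active={job_A:*/2, job_B:*/14, job_D:*/10, job_E:*/10}
Op 8: unregister job_D -> active={job_A:*/2, job_B:*/14, job_E:*/10}
Op 9: register job_E */17 -> active={job_A:*/2, job_B:*/14, job_E:*/17}
Op 10: register job_B */14 -> active={job_A:*/2, job_B:*/14, job_E:*/17}
  job_A: interval 2, next fire after T=280 is 282
  job_B: interval 14, next fire after T=280 is 294
  job_E: interval 17, next fire after T=280 is 289
Earliest fire time = 282 (job job_A)

Answer: 282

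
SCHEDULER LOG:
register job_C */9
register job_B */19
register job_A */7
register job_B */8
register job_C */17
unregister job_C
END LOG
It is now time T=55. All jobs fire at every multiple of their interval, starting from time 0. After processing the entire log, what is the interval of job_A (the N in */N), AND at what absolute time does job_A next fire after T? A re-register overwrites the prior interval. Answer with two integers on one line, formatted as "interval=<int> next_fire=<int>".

Op 1: register job_C */9 -> active={job_C:*/9}
Op 2: register job_B */19 -> active={job_B:*/19, job_C:*/9}
Op 3: register job_A */7 -> active={job_A:*/7, job_B:*/19, job_C:*/9}
Op 4: register job_B */8 -> active={job_A:*/7, job_B:*/8, job_C:*/9}
Op 5: register job_C */17 -> active={job_A:*/7, job_B:*/8, job_C:*/17}
Op 6: unregister job_C -> active={job_A:*/7, job_B:*/8}
Final interval of job_A = 7
Next fire of job_A after T=55: (55//7+1)*7 = 56

Answer: interval=7 next_fire=56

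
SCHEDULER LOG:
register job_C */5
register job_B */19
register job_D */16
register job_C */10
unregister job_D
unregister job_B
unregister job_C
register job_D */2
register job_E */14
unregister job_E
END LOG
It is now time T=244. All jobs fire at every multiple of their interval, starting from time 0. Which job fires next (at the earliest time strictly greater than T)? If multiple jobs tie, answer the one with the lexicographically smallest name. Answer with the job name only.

Op 1: register job_C */5 -> active={job_C:*/5}
Op 2: register job_B */19 -> active={job_B:*/19, job_C:*/5}
Op 3: register job_D */16 -> active={job_B:*/19, job_C:*/5, job_D:*/16}
Op 4: register job_C */10 -> active={job_B:*/19, job_C:*/10, job_D:*/16}
Op 5: unregister job_D -> active={job_B:*/19, job_C:*/10}
Op 6: unregister job_B -> active={job_C:*/10}
Op 7: unregister job_C -> active={}
Op 8: register job_D */2 -> active={job_D:*/2}
Op 9: register job_E */14 -> active={job_D:*/2, job_E:*/14}
Op 10: unregister job_E -> active={job_D:*/2}
  job_D: interval 2, next fire after T=244 is 246
Earliest = 246, winner (lex tiebreak) = job_D

Answer: job_D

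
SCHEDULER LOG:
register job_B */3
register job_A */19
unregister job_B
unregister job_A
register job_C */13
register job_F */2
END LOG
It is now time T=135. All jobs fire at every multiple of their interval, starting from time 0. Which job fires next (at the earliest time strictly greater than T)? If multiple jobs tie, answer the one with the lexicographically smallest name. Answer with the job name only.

Answer: job_F

Derivation:
Op 1: register job_B */3 -> active={job_B:*/3}
Op 2: register job_A */19 -> active={job_A:*/19, job_B:*/3}
Op 3: unregister job_B -> active={job_A:*/19}
Op 4: unregister job_A -> active={}
Op 5: register job_C */13 -> active={job_C:*/13}
Op 6: register job_F */2 -> active={job_C:*/13, job_F:*/2}
  job_C: interval 13, next fire after T=135 is 143
  job_F: interval 2, next fire after T=135 is 136
Earliest = 136, winner (lex tiebreak) = job_F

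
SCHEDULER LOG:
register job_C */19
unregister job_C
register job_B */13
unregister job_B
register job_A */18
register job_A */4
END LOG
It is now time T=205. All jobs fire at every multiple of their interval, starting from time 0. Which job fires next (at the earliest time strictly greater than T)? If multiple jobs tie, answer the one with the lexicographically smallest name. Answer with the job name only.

Op 1: register job_C */19 -> active={job_C:*/19}
Op 2: unregister job_C -> active={}
Op 3: register job_B */13 -> active={job_B:*/13}
Op 4: unregister job_B -> active={}
Op 5: register job_A */18 -> active={job_A:*/18}
Op 6: register job_A */4 -> active={job_A:*/4}
  job_A: interval 4, next fire after T=205 is 208
Earliest = 208, winner (lex tiebreak) = job_A

Answer: job_A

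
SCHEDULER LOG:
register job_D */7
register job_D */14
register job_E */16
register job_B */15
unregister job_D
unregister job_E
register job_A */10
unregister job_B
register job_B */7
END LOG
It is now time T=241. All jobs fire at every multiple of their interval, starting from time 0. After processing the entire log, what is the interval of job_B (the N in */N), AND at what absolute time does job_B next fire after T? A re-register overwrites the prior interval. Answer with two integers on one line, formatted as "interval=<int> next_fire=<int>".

Answer: interval=7 next_fire=245

Derivation:
Op 1: register job_D */7 -> active={job_D:*/7}
Op 2: register job_D */14 -> active={job_D:*/14}
Op 3: register job_E */16 -> active={job_D:*/14, job_E:*/16}
Op 4: register job_B */15 -> active={job_B:*/15, job_D:*/14, job_E:*/16}
Op 5: unregister job_D -> active={job_B:*/15, job_E:*/16}
Op 6: unregister job_E -> active={job_B:*/15}
Op 7: register job_A */10 -> active={job_A:*/10, job_B:*/15}
Op 8: unregister job_B -> active={job_A:*/10}
Op 9: register job_B */7 -> active={job_A:*/10, job_B:*/7}
Final interval of job_B = 7
Next fire of job_B after T=241: (241//7+1)*7 = 245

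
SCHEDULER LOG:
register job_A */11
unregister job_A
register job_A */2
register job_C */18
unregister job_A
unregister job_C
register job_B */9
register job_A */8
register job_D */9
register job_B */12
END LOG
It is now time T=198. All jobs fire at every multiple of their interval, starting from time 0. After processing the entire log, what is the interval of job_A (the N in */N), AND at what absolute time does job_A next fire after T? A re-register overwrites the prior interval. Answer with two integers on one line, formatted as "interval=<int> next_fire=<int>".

Answer: interval=8 next_fire=200

Derivation:
Op 1: register job_A */11 -> active={job_A:*/11}
Op 2: unregister job_A -> active={}
Op 3: register job_A */2 -> active={job_A:*/2}
Op 4: register job_C */18 -> active={job_A:*/2, job_C:*/18}
Op 5: unregister job_A -> active={job_C:*/18}
Op 6: unregister job_C -> active={}
Op 7: register job_B */9 -> active={job_B:*/9}
Op 8: register job_A */8 -> active={job_A:*/8, job_B:*/9}
Op 9: register job_D */9 -> active={job_A:*/8, job_B:*/9, job_D:*/9}
Op 10: register job_B */12 -> active={job_A:*/8, job_B:*/12, job_D:*/9}
Final interval of job_A = 8
Next fire of job_A after T=198: (198//8+1)*8 = 200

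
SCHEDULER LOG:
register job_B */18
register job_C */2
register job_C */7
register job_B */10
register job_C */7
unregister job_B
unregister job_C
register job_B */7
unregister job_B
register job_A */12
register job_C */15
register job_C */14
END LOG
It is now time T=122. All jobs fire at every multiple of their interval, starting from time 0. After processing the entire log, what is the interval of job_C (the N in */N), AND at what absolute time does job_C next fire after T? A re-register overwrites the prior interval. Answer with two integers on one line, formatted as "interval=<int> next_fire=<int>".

Op 1: register job_B */18 -> active={job_B:*/18}
Op 2: register job_C */2 -> active={job_B:*/18, job_C:*/2}
Op 3: register job_C */7 -> active={job_B:*/18, job_C:*/7}
Op 4: register job_B */10 -> active={job_B:*/10, job_C:*/7}
Op 5: register job_C */7 -> active={job_B:*/10, job_C:*/7}
Op 6: unregister job_B -> active={job_C:*/7}
Op 7: unregister job_C -> active={}
Op 8: register job_B */7 -> active={job_B:*/7}
Op 9: unregister job_B -> active={}
Op 10: register job_A */12 -> active={job_A:*/12}
Op 11: register job_C */15 -> active={job_A:*/12, job_C:*/15}
Op 12: register job_C */14 -> active={job_A:*/12, job_C:*/14}
Final interval of job_C = 14
Next fire of job_C after T=122: (122//14+1)*14 = 126

Answer: interval=14 next_fire=126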